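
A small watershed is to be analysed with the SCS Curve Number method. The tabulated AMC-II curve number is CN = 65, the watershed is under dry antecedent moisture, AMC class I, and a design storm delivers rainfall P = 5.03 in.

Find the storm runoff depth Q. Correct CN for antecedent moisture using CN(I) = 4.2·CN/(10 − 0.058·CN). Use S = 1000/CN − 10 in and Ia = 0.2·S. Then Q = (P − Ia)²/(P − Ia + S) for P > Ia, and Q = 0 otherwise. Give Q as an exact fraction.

Dry (AMC I): CN(I) = 4.2·65/(10 − 0.058·65) = 273/(623/100) = 3900/89 ≈ 43.820
Max retention: S = 1000/(3900/89) − 10 = 500/39 in (≈ 12.821 in)
Ia = 0.2·(500/39) = 100/39 in ≈ 2.564 in
P − Ia = 5.030 − 2.564 = 9617/3900 ≈ 2.466 in (> 0, runoff occurs)
Q = (9617/3900)²/((9617/3900) + 500/39) = (92486689/15210000)/(59617/3900) = 92486689/232506300 in ≈ 0.398 in

Q = 92486689/232506300 in ≈ 0.398 in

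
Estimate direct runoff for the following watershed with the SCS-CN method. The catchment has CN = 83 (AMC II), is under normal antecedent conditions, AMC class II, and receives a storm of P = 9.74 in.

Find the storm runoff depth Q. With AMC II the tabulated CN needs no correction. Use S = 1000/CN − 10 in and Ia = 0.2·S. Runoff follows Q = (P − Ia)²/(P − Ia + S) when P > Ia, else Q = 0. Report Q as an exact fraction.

AMC II — tabulated CN = 83 applies directly.
S = 1000/83 − 10 = 170/83 in ≈ 2.048 in
Initial abstraction Ia = S/5 = (170/83)/5 = 34/83 ≈ 0.410 in
Excess rainfall: 9.740 − 0.410 = 9.330 in; P > Ia so Q > 0
Q: (38721/4150)² ÷ (47221/4150) = 1499315841/195967150 in (≈ 7.651 in)

Q = 1499315841/195967150 in ≈ 7.651 in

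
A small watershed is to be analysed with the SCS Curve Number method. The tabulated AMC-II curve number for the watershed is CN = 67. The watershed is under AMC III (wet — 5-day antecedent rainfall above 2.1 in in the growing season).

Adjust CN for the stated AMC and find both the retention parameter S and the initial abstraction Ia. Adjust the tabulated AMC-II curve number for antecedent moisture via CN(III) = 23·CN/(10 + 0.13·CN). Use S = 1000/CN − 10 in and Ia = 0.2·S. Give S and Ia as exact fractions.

S = 3300/1541 in ≈ 2.141 in; Ia = 660/1541 in ≈ 0.428 in

Adjust CN=67 to AMC III: 23·67/(10 + 0.13·67) → 1541 ÷ (1871/100) = 154100/1871 ≈ 82.362
S = 1000/(154100/1871) − 10 = 3300/1541 in ≈ 2.141 in
Ia = 0.2·(3300/1541) = 660/1541 in ≈ 0.428 in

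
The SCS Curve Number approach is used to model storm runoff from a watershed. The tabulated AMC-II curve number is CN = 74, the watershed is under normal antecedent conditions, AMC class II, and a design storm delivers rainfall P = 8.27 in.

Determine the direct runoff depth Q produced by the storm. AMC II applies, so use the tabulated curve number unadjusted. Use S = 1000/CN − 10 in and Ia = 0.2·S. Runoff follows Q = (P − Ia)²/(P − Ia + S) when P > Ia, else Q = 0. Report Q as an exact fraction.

Average conditions: CN = 74 (no AMC adjustment).
Max retention: S = 1000/74 − 10 = 130/37 in (≈ 3.514 in)
Ia = 0.2S: 0.2·3.514 = 0.703 in (exactly 26/37)
Excess rainfall: 8.270 − 0.703 = 7.567 in; P > Ia so Q > 0
Runoff Q = (P−Ia)²/(P−Ia+S) = (7.567)²/(7.567+3.514) = 783944001/151696300 ≈ 5.168 in

Q = 783944001/151696300 in ≈ 5.168 in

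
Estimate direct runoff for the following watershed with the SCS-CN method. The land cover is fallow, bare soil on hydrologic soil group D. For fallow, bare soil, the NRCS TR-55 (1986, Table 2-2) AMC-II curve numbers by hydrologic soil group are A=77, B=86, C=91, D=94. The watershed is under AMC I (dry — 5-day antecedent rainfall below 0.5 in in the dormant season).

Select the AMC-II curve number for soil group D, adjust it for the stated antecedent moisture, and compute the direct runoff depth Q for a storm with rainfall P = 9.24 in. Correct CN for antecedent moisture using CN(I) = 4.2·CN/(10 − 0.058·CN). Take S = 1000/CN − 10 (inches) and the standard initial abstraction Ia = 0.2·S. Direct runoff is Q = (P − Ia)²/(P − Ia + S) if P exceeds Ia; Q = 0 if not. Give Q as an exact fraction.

Q = 5402103001/707341775 in ≈ 7.637 in

NRCS table: fallow, bare soil, soil group D → CN(II) = 94
CN(I) from CN(II)=94: (4.2·94)/(10 − 0.058·94) = 32900/379 ≈ 86.807
Retention S: 1000/CN − 10 with CN=86.807 → S = 500/329 ≈ 1.520 in
Ia = 0.2·(500/329) = 100/329 in ≈ 0.304 in
Since P=9.240 > Ia=0.304: effective rainfall P−Ia = 73499/8225 in
Q: (73499/8225)² ÷ (85999/8225) = 5402103001/707341775 in (≈ 7.637 in)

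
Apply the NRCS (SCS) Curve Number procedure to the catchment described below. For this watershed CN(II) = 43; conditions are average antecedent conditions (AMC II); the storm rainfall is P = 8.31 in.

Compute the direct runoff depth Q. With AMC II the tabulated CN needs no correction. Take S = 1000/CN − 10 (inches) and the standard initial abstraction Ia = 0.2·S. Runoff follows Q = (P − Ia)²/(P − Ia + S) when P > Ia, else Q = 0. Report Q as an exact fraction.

AMC II — tabulated CN = 43 applies directly.
Max retention: S = 1000/43 − 10 = 570/43 in (≈ 13.256 in)
Ia = 0.2S: 0.2·13.256 = 2.651 in (exactly 114/43)
P − Ia = 8.310 − 2.651 = 24333/4300 ≈ 5.659 in (> 0, runoff occurs)
Q = (24333/4300)²/((24333/4300) + 570/43) = (592094889/18490000)/(81333/4300) = 65788321/38859100 in ≈ 1.693 in

Q = 65788321/38859100 in ≈ 1.693 in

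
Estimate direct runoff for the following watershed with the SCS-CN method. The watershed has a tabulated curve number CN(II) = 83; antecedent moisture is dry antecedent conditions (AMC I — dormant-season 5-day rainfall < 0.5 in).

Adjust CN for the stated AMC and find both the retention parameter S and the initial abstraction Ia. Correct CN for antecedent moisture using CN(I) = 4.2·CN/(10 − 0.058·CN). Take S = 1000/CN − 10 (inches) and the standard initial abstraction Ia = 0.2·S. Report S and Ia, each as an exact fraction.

S = 8500/1743 in ≈ 4.877 in; Ia = 1700/1743 in ≈ 0.975 in

Dry (AMC I): CN(I) = 4.2·83/(10 − 0.058·83) = (1743/5)/(2593/500) = 174300/2593 ≈ 67.219
Retention S: 1000/CN − 10 with CN=67.219 → S = 8500/1743 ≈ 4.877 in
Initial abstraction Ia = S/5 = (8500/1743)/5 = 1700/1743 ≈ 0.975 in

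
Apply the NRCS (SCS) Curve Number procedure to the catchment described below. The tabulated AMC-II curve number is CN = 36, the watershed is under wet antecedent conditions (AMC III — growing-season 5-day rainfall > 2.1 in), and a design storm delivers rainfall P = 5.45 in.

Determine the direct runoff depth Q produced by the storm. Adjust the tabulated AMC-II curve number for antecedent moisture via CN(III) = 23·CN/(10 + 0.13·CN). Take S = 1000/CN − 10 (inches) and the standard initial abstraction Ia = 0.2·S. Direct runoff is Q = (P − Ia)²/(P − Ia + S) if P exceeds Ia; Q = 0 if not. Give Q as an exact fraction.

Adjust CN=36 to AMC III: 23·36/(10 + 0.13·36) → 828 ÷ (367/25) = 20700/367 ≈ 56.403
Retention S: 1000/CN − 10 with CN=56.403 → S = 1600/207 ≈ 7.729 in
Ia = 0.2S: 0.2·7.729 = 1.546 in (exactly 320/207)
P − Ia = 5.450 − 1.546 = 16163/4140 ≈ 3.904 in (> 0, runoff occurs)
Runoff Q = (P−Ia)²/(P−Ia+S) = (3.904)²/(3.904+7.729) = 261242569/199394820 ≈ 1.310 in

Q = 261242569/199394820 in ≈ 1.310 in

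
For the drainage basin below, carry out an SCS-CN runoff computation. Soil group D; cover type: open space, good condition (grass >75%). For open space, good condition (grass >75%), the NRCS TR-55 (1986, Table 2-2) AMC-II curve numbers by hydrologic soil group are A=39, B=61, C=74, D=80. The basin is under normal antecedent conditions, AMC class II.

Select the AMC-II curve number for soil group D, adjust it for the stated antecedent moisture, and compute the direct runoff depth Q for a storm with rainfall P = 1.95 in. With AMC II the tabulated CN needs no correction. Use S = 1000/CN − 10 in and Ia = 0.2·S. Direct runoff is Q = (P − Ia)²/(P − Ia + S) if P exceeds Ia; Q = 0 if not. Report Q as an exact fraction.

Q = 841/1580 in ≈ 0.532 in

NRCS table: open space, good condition (grass >75%), soil group D → CN(II) = 80
CN(II) = 80; AMC II needs no correction.
Retention S: 1000/CN − 10 with CN=80.000 → S = 5/2 ≈ 2.500 in
Initial abstraction Ia = S/5 = (5/2)/5 = 1/2 ≈ 0.500 in
Excess rainfall: 1.950 − 0.500 = 1.450 in; P > Ia so Q > 0
Q: (29/20)² ÷ (79/20) = 841/1580 in (≈ 0.532 in)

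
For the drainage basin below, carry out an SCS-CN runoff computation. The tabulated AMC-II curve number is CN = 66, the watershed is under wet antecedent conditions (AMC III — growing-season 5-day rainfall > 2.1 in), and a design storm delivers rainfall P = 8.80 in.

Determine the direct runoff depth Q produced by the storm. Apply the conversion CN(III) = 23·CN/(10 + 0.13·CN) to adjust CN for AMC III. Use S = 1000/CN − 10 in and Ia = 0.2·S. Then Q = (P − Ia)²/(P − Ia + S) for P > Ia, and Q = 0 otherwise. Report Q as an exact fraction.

Q = 251159104/38135955 in ≈ 6.586 in

Adjust CN=66 to AMC III: 23·66/(10 + 0.13·66) → 1518 ÷ (929/50) = 75900/929 ≈ 81.701
S = 1000/(75900/929) − 10 = 1700/759 in ≈ 2.240 in
Ia = 0.2·(1700/759) = 340/759 in ≈ 0.448 in
P − Ia = 8.800 − 0.448 = 31696/3795 ≈ 8.352 in (> 0, runoff occurs)
Runoff Q = (P−Ia)²/(P−Ia+S) = (8.352)²/(8.352+2.240) = 251159104/38135955 ≈ 6.586 in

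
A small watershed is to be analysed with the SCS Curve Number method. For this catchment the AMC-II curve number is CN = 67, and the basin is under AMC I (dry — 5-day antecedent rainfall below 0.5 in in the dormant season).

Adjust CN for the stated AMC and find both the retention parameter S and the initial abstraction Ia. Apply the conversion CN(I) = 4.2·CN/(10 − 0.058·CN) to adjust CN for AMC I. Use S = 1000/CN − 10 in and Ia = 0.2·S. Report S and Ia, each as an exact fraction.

S = 5500/469 in ≈ 11.727 in; Ia = 1100/469 in ≈ 2.345 in

Dry (AMC I): CN(I) = 4.2·67/(10 − 0.058·67) = (1407/5)/(3057/500) = 46900/1019 ≈ 46.026
Retention S: 1000/CN − 10 with CN=46.026 → S = 5500/469 ≈ 11.727 in
Initial abstraction Ia = S/5 = (5500/469)/5 = 1100/469 ≈ 2.345 in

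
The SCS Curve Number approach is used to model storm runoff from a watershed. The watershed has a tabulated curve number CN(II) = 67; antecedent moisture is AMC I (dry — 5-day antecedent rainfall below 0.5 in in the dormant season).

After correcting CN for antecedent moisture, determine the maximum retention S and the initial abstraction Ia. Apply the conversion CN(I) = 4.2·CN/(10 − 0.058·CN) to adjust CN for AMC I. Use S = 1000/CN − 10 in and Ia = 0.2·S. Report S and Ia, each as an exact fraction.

S = 5500/469 in ≈ 11.727 in; Ia = 1100/469 in ≈ 2.345 in

CN(I) from CN(II)=67: (4.2·67)/(10 − 0.058·67) = 46900/1019 ≈ 46.026
Retention S: 1000/CN − 10 with CN=46.026 → S = 5500/469 ≈ 11.727 in
Ia = 0.2·(5500/469) = 1100/469 in ≈ 2.345 in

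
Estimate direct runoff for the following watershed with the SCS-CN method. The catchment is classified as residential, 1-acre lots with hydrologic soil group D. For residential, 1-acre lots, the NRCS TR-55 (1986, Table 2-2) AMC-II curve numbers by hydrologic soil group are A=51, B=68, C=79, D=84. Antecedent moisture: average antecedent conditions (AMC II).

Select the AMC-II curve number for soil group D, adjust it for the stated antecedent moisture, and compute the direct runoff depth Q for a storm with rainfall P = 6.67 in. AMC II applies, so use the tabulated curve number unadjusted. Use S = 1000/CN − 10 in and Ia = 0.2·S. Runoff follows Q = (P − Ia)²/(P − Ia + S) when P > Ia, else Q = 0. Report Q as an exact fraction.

NRCS table: residential, 1-acre lots, soil group D → CN(II) = 84
Average conditions: CN = 84 (no AMC adjustment).
S = 1000/84 − 10 = 40/21 in ≈ 1.905 in
Ia = 0.2·(40/21) = 8/21 in ≈ 0.381 in
Excess rainfall: 6.670 − 0.381 = 6.289 in; P > Ia so Q > 0
Q = (13207/2100)²/((13207/2100) + 40/21) = (174424849/4410000)/(17207/2100) = 174424849/36134700 in ≈ 4.827 in

Q = 174424849/36134700 in ≈ 4.827 in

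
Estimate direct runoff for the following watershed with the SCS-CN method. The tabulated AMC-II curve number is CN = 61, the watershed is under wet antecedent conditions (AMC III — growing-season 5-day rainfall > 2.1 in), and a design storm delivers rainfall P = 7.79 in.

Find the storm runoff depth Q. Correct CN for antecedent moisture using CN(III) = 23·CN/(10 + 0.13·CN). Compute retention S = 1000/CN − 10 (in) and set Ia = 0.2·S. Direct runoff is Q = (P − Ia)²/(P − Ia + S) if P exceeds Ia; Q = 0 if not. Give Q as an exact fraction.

Q = 1030097113969/197112661100 in ≈ 5.226 in

CN(III) from CN(II)=61: (23·61)/(10 + 0.13·61) = 140300/1793 ≈ 78.249
Retention S: 1000/CN − 10 with CN=78.249 → S = 3900/1403 ≈ 2.780 in
Initial abstraction Ia = S/5 = (3900/1403)/5 = 780/1403 ≈ 0.556 in
Excess rainfall: 7.790 − 0.556 = 7.234 in; P > Ia so Q > 0
Q = (1014937/140300)²/((1014937/140300) + 3900/1403) = (1030097113969/19684090000)/(1404937/140300) = 1030097113969/197112661100 in ≈ 5.226 in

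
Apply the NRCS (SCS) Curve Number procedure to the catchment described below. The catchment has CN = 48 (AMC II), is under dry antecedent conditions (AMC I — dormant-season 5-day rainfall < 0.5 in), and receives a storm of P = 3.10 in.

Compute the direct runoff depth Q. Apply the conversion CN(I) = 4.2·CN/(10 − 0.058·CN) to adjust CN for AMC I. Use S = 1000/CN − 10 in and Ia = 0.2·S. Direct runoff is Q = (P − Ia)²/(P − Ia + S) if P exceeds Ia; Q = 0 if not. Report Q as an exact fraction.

Q = 0 in ≈ 0.000 in

Adjust CN=48 to AMC I: 4.2·48/(10 − 0.058·48) → (1008/5) ÷ (902/125) = 12600/451 ≈ 27.938
Max retention: S = 1000/(12600/451) − 10 = 1625/63 in (≈ 25.794 in)
Ia = 0.2S: 0.2·25.794 = 5.159 in (exactly 325/63)
P = 3.100 ≤ Ia = 5.159 in: entire storm abstracted, Q = 0.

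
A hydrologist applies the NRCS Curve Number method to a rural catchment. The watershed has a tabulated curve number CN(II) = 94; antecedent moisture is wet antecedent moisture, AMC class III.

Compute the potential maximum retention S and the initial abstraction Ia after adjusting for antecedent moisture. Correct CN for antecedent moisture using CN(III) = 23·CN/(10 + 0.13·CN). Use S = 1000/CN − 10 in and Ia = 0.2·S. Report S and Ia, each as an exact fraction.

S = 300/1081 in ≈ 0.278 in; Ia = 60/1081 in ≈ 0.056 in

Wet (AMC III): CN(III) = 23·94/(10 + 0.13·94) = 2162/(1111/50) = 108100/1111 ≈ 97.300
Max retention: S = 1000/(108100/1111) − 10 = 300/1081 in (≈ 0.278 in)
Ia = 0.2·(300/1081) = 60/1081 in ≈ 0.056 in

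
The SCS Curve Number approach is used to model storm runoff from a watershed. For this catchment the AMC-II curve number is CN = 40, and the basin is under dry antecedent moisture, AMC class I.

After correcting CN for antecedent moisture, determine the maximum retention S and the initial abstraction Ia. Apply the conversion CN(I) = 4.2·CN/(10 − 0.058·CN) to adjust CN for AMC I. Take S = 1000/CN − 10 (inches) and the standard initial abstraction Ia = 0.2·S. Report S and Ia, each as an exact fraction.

Adjust CN=40 to AMC I: 4.2·40/(10 − 0.058·40) → 168 ÷ (192/25) = 175/8 ≈ 21.875
S = 1000/(175/8) − 10 = 250/7 in ≈ 35.714 in
Ia = 0.2S: 0.2·35.714 = 7.143 in (exactly 50/7)

S = 250/7 in ≈ 35.714 in; Ia = 50/7 in ≈ 7.143 in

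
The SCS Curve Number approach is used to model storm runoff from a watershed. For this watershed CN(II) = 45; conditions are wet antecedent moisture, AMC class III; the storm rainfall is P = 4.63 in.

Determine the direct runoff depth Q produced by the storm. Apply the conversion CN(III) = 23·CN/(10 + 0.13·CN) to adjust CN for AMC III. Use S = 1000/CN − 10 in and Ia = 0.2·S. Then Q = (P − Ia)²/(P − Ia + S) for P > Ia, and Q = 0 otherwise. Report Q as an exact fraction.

Q = 5452493281/3805508700 in ≈ 1.433 in

CN(III) from CN(II)=45: (23·45)/(10 + 0.13·45) = 20700/317 ≈ 65.300
S = 1000/(20700/317) − 10 = 1100/207 in ≈ 5.314 in
Initial abstraction Ia = S/5 = (1100/207)/5 = 220/207 ≈ 1.063 in
Excess rainfall: 4.630 − 1.063 = 3.567 in; P > Ia so Q > 0
Q = (73841/20700)²/((73841/20700) + 1100/207) = (5452493281/428490000)/(183841/20700) = 5452493281/3805508700 in ≈ 1.433 in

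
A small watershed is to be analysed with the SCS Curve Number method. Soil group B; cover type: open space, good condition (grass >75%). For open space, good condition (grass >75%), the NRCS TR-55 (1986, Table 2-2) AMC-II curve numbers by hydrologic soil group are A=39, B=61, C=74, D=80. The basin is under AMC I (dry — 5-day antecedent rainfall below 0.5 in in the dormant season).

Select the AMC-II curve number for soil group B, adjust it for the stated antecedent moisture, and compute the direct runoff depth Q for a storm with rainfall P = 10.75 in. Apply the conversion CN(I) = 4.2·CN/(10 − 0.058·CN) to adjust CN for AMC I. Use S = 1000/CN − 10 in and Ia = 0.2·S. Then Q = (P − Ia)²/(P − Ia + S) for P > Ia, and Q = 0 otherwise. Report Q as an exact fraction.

NRCS table: open space, good condition (grass >75%), soil group B → CN(II) = 61
CN(I) from CN(II)=61: (4.2·61)/(10 − 0.058·61) = 42700/1077 ≈ 39.647
Retention S: 1000/CN − 10 with CN=39.647 → S = 6500/427 ≈ 15.222 in
Ia = 0.2S: 0.2·15.222 = 3.044 in (exactly 1300/427)
Excess rainfall: 10.750 − 3.044 = 7.706 in; P > Ia so Q > 0
Q: (13161/1708)² ÷ (39161/1708) = 173211921/66886988 in (≈ 2.590 in)

Q = 173211921/66886988 in ≈ 2.590 in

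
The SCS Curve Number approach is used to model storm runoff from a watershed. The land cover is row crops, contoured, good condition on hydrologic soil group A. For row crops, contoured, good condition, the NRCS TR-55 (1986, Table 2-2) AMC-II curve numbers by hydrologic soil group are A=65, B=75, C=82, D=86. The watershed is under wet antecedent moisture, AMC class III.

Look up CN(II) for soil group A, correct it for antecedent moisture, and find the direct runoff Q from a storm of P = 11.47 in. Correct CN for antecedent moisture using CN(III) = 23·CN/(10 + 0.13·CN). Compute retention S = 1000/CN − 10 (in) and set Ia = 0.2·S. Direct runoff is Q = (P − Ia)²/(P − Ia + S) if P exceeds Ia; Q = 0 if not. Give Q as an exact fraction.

Q = 108210076209/11928694700 in ≈ 9.071 in

NRCS table: row crops, contoured, good condition, soil group A → CN(II) = 65
Adjust CN=65 to AMC III: 23·65/(10 + 0.13·65) → 1495 ÷ (369/20) = 29900/369 ≈ 81.030
Retention S: 1000/CN − 10 with CN=81.030 → S = 700/299 ≈ 2.341 in
Initial abstraction Ia = S/5 = (700/299)/5 = 140/299 ≈ 0.468 in
Excess rainfall: 11.470 − 0.468 = 11.002 in; P > Ia so Q > 0
Q: (328953/29900)² ÷ (398953/29900) = 108210076209/11928694700 in (≈ 9.071 in)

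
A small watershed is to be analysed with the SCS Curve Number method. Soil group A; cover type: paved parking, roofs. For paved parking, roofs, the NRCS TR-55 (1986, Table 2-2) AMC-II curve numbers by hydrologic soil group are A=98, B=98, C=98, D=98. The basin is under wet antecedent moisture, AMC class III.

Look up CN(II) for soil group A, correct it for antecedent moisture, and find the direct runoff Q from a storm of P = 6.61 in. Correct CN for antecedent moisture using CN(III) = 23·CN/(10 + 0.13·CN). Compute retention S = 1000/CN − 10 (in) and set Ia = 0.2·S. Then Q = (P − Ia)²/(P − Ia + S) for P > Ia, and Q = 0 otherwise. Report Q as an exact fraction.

NRCS table: paved parking, roofs, soil group A → CN(II) = 98
Adjust CN=98 to AMC III: 23·98/(10 + 0.13·98) → 2254 ÷ (1137/50) = 112700/1137 ≈ 99.120
S = 1000/(112700/1137) − 10 = 100/1127 in ≈ 0.089 in
Ia = 0.2·(100/1127) = 20/1127 in ≈ 0.018 in
Since P=6.610 > Ia=0.018: effective rainfall P−Ia = 742947/112700 in
Q = (742947/112700)²/((742947/112700) + 100/1127) = (551970244809/12701290000)/(752947/112700) = 551970244809/84857126900 in ≈ 6.505 in

Q = 551970244809/84857126900 in ≈ 6.505 in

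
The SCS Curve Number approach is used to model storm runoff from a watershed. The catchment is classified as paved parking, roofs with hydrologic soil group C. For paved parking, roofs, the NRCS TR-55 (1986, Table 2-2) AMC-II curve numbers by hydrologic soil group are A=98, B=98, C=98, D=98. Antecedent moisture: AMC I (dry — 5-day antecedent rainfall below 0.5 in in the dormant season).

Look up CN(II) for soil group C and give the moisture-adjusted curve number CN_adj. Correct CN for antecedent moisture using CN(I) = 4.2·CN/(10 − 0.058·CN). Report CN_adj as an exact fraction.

CN_adj = 102900/1079 ≈ 95.366

NRCS table: paved parking, roofs, soil group C → CN(II) = 98
Dry (AMC I): CN(I) = 4.2·98/(10 − 0.058·98) = (2058/5)/(1079/250) = 102900/1079 ≈ 95.366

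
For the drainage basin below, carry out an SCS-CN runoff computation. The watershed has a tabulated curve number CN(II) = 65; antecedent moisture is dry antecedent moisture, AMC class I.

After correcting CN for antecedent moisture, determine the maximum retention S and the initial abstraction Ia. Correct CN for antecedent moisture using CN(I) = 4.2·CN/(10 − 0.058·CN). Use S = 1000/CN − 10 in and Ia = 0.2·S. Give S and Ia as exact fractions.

S = 500/39 in ≈ 12.821 in; Ia = 100/39 in ≈ 2.564 in

CN(I) from CN(II)=65: (4.2·65)/(10 − 0.058·65) = 3900/89 ≈ 43.820
Retention S: 1000/CN − 10 with CN=43.820 → S = 500/39 ≈ 12.821 in
Ia = 0.2S: 0.2·12.821 = 2.564 in (exactly 100/39)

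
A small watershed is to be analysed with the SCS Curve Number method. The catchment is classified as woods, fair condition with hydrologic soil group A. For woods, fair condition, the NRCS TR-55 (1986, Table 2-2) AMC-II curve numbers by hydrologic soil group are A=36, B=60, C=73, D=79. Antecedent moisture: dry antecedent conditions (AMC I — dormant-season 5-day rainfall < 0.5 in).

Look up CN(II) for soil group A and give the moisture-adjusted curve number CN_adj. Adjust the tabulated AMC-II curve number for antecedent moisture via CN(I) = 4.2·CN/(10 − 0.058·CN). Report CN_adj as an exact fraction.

NRCS table: woods, fair condition, soil group A → CN(II) = 36
Adjust CN=36 to AMC I: 4.2·36/(10 − 0.058·36) → (756/5) ÷ (989/125) = 18900/989 ≈ 19.110

CN_adj = 18900/989 ≈ 19.110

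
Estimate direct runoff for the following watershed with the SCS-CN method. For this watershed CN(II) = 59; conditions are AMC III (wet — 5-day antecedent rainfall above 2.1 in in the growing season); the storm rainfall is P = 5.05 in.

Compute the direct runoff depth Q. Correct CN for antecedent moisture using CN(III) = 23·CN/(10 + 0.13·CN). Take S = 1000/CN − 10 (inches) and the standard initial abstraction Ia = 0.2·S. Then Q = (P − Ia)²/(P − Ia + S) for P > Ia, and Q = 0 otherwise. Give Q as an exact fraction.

Q = 14558111649/5500110980 in ≈ 2.647 in

CN(III) from CN(II)=59: (23·59)/(10 + 0.13·59) = 135700/1767 ≈ 76.797
Retention S: 1000/CN − 10 with CN=76.797 → S = 4100/1357 ≈ 3.021 in
Initial abstraction Ia = S/5 = (4100/1357)/5 = 820/1357 ≈ 0.604 in
P − Ia = 5.050 − 0.604 = 120657/27140 ≈ 4.446 in (> 0, runoff occurs)
Runoff Q = (P−Ia)²/(P−Ia+S) = (4.446)²/(4.446+3.021) = 14558111649/5500110980 ≈ 2.647 in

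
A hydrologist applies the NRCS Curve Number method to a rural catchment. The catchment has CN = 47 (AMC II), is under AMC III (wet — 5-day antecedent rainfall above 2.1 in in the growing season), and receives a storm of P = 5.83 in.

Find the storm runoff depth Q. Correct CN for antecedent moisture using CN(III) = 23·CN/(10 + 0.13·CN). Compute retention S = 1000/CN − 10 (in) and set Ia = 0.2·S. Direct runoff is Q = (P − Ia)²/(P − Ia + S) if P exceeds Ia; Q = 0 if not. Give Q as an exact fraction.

CN(III) from CN(II)=47: (23·47)/(10 + 0.13·47) = 108100/1611 ≈ 67.101
Retention S: 1000/CN − 10 with CN=67.101 → S = 5300/1081 ≈ 4.903 in
Ia = 0.2S: 0.2·4.903 = 0.981 in (exactly 1060/1081)
Since P=5.830 > Ia=0.981: effective rainfall P−Ia = 524223/108100 in
Q: (524223/108100)² ÷ (1054223/108100) = 5185089693/2150217100 in (≈ 2.411 in)

Q = 5185089693/2150217100 in ≈ 2.411 in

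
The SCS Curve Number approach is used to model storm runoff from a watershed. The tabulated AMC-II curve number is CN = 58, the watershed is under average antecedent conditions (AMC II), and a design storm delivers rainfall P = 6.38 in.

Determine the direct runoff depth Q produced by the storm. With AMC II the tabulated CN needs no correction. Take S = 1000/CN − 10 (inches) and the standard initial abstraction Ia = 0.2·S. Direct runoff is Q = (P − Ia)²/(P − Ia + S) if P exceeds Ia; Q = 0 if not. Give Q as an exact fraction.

Q = 51136801/25593950 in ≈ 1.998 in

AMC II — tabulated CN = 58 applies directly.
Retention S: 1000/CN − 10 with CN=58.000 → S = 210/29 ≈ 7.241 in
Ia = 0.2S: 0.2·7.241 = 1.448 in (exactly 42/29)
Excess rainfall: 6.380 − 1.448 = 4.932 in; P > Ia so Q > 0
Q: (7151/1450)² ÷ (17651/1450) = 51136801/25593950 in (≈ 1.998 in)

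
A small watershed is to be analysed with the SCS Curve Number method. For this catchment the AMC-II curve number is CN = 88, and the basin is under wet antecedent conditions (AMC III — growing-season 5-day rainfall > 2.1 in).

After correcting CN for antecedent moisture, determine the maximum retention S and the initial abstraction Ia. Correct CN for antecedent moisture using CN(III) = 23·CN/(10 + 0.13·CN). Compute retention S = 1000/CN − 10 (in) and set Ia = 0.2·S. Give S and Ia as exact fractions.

S = 150/253 in ≈ 0.593 in; Ia = 30/253 in ≈ 0.119 in

Adjust CN=88 to AMC III: 23·88/(10 + 0.13·88) → 2024 ÷ (536/25) = 6325/67 ≈ 94.403
S = 1000/(6325/67) − 10 = 150/253 in ≈ 0.593 in
Ia = 0.2·(150/253) = 30/253 in ≈ 0.119 in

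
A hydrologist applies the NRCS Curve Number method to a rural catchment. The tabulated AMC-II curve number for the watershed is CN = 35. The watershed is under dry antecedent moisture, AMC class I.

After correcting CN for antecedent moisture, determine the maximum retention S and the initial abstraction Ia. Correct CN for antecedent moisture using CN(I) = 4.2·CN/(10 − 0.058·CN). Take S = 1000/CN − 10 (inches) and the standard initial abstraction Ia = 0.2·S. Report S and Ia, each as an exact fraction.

S = 6500/147 in ≈ 44.218 in; Ia = 1300/147 in ≈ 8.844 in

CN(I) from CN(II)=35: (4.2·35)/(10 − 0.058·35) = 14700/797 ≈ 18.444
Max retention: S = 1000/(14700/797) − 10 = 6500/147 in (≈ 44.218 in)
Ia = 0.2S: 0.2·44.218 = 8.844 in (exactly 1300/147)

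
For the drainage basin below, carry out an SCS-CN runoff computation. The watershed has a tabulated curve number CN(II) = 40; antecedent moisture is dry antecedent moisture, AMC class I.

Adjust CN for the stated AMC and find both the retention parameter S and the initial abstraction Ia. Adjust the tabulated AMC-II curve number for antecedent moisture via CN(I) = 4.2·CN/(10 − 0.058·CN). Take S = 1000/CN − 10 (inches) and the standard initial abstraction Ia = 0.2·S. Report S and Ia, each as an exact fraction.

Adjust CN=40 to AMC I: 4.2·40/(10 − 0.058·40) → 168 ÷ (192/25) = 175/8 ≈ 21.875
Retention S: 1000/CN − 10 with CN=21.875 → S = 250/7 ≈ 35.714 in
Ia = 0.2S: 0.2·35.714 = 7.143 in (exactly 50/7)

S = 250/7 in ≈ 35.714 in; Ia = 50/7 in ≈ 7.143 in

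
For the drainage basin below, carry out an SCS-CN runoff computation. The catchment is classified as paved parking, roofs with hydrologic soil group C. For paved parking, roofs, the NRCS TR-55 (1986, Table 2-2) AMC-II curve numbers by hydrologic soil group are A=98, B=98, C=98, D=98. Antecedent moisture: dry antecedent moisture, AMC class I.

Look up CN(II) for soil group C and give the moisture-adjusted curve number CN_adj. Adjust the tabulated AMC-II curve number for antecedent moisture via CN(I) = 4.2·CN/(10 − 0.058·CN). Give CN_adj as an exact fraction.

CN_adj = 102900/1079 ≈ 95.366

NRCS table: paved parking, roofs, soil group C → CN(II) = 98
Dry (AMC I): CN(I) = 4.2·98/(10 − 0.058·98) = (2058/5)/(1079/250) = 102900/1079 ≈ 95.366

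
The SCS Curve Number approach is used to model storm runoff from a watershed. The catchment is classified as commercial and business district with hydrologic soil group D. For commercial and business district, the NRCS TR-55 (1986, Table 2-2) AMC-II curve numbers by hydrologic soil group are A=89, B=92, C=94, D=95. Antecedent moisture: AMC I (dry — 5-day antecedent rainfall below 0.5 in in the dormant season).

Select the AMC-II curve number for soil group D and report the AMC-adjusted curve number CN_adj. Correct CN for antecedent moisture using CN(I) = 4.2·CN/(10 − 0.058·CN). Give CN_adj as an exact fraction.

CN_adj = 39900/449 ≈ 88.864

NRCS table: commercial and business district, soil group D → CN(II) = 95
Dry (AMC I): CN(I) = 4.2·95/(10 − 0.058·95) = 399/(449/100) = 39900/449 ≈ 88.864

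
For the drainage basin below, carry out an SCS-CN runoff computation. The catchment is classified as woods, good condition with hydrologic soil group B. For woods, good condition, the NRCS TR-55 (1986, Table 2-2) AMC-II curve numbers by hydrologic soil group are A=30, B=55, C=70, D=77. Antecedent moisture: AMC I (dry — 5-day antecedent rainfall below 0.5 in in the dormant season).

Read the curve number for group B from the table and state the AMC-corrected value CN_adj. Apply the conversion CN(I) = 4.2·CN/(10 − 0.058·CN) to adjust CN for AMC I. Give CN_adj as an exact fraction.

CN_adj = 7700/227 ≈ 33.921

NRCS table: woods, good condition, soil group B → CN(II) = 55
Dry (AMC I): CN(I) = 4.2·55/(10 − 0.058·55) = 231/(681/100) = 7700/227 ≈ 33.921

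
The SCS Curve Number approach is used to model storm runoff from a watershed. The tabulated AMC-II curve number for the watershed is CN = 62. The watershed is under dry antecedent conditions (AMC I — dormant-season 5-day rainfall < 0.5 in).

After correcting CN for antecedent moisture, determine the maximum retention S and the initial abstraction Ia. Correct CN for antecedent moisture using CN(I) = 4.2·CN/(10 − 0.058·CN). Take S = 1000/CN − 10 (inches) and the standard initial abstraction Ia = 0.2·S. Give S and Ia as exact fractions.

CN(I) from CN(II)=62: (4.2·62)/(10 − 0.058·62) = 65100/1601 ≈ 40.662
Max retention: S = 1000/(65100/1601) − 10 = 9500/651 in (≈ 14.593 in)
Ia = 0.2S: 0.2·14.593 = 2.919 in (exactly 1900/651)

S = 9500/651 in ≈ 14.593 in; Ia = 1900/651 in ≈ 2.919 in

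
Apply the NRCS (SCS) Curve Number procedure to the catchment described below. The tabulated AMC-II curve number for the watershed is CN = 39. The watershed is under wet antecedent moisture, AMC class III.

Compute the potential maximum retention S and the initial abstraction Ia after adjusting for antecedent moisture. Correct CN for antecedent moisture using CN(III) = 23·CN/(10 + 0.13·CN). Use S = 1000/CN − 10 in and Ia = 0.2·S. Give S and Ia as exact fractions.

S = 6100/897 in ≈ 6.800 in; Ia = 1220/897 in ≈ 1.360 in

Adjust CN=39 to AMC III: 23·39/(10 + 0.13·39) → 897 ÷ (1507/100) = 89700/1507 ≈ 59.522
S = 1000/(89700/1507) − 10 = 6100/897 in ≈ 6.800 in
Ia = 0.2·(6100/897) = 1220/897 in ≈ 1.360 in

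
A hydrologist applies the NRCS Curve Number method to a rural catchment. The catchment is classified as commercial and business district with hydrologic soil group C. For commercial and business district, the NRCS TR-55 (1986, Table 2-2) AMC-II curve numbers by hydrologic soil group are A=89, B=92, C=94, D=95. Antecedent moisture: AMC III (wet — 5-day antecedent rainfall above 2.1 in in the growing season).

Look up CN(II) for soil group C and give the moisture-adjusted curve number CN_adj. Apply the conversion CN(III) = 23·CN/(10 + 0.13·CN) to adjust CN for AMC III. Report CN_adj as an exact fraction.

CN_adj = 108100/1111 ≈ 97.300

NRCS table: commercial and business district, soil group C → CN(II) = 94
CN(III) from CN(II)=94: (23·94)/(10 + 0.13·94) = 108100/1111 ≈ 97.300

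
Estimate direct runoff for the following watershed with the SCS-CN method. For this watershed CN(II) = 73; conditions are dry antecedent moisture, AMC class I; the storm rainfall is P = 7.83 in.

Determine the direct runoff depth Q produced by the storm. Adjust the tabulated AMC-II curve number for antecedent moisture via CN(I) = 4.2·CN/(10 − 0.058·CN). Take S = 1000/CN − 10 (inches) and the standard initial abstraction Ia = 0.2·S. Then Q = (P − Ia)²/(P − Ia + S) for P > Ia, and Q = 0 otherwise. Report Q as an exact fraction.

Q = 10685563641/4315752700 in ≈ 2.476 in

CN(I) from CN(II)=73: (4.2·73)/(10 − 0.058·73) = 51100/961 ≈ 53.174
Max retention: S = 1000/(51100/961) − 10 = 4500/511 in (≈ 8.806 in)
Ia = 0.2·(4500/511) = 900/511 in ≈ 1.761 in
Excess rainfall: 7.830 − 1.761 = 6.069 in; P > Ia so Q > 0
Runoff Q = (P−Ia)²/(P−Ia+S) = (6.069)²/(6.069+8.806) = 10685563641/4315752700 ≈ 2.476 in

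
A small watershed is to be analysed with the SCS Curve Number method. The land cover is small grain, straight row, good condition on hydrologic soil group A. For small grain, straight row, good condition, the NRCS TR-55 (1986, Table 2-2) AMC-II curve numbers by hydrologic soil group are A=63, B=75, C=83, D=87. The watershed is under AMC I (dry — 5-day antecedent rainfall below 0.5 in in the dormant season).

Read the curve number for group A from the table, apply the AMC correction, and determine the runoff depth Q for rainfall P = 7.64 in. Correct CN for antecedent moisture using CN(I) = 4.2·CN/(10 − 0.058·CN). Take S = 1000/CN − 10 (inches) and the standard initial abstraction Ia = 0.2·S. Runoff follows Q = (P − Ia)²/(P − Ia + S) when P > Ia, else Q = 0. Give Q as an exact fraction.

NRCS table: small grain, straight row, good condition, soil group A → CN(II) = 63
Adjust CN=63 to AMC I: 4.2·63/(10 − 0.058·63) → (1323/5) ÷ (3173/500) = 132300/3173 ≈ 41.696
Max retention: S = 1000/(132300/3173) − 10 = 18500/1323 in (≈ 13.983 in)
Ia = 0.2·(18500/1323) = 3700/1323 in ≈ 2.797 in
Since P=7.640 > Ia=2.797: effective rainfall P−Ia = 160193/33075 in
Q = (160193/33075)²/((160193/33075) + 18500/1323) = (25661797249/1093955625)/(622693/33075) = 25661797249/20595570975 in ≈ 1.246 in

Q = 25661797249/20595570975 in ≈ 1.246 in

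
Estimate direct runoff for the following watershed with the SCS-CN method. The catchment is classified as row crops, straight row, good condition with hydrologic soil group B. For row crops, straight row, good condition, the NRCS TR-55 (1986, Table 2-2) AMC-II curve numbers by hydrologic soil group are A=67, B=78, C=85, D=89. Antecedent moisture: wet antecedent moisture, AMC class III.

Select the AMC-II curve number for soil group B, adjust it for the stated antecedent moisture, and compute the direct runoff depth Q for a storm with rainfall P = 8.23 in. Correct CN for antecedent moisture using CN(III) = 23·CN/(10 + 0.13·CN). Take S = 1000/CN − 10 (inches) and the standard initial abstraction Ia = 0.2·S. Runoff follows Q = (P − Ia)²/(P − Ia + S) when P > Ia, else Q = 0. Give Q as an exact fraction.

NRCS table: row crops, straight row, good condition, soil group B → CN(II) = 78
Wet (AMC III): CN(III) = 23·78/(10 + 0.13·78) = 1794/(1007/50) = 89700/1007 ≈ 89.076
Max retention: S = 1000/(89700/1007) − 10 = 1100/897 in (≈ 1.226 in)
Initial abstraction Ia = S/5 = (1100/897)/5 = 220/897 ≈ 0.245 in
P − Ia = 8.230 − 0.245 = 716231/89700 ≈ 7.985 in (> 0, runoff occurs)
Q = (716231/89700)²/((716231/89700) + 1100/897) = (512986845361/8046090000)/(826231/89700) = 512986845361/74112920700 in ≈ 6.922 in

Q = 512986845361/74112920700 in ≈ 6.922 in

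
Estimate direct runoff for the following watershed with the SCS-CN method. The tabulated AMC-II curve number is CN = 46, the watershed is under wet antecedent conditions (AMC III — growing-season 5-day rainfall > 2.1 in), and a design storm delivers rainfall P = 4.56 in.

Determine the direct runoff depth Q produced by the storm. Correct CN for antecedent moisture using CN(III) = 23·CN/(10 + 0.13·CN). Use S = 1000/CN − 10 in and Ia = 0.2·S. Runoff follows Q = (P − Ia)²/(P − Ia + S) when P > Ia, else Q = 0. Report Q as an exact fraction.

Q = 365133606/251949475 in ≈ 1.449 in

Wet (AMC III): CN(III) = 23·46/(10 + 0.13·46) = 1058/(799/50) = 52900/799 ≈ 66.208
Max retention: S = 1000/(52900/799) − 10 = 2700/529 in (≈ 5.104 in)
Ia = 0.2S: 0.2·5.104 = 1.021 in (exactly 540/529)
Excess rainfall: 4.560 − 1.021 = 3.539 in; P > Ia so Q > 0
Q: (46806/13225)² ÷ (114306/13225) = 365133606/251949475 in (≈ 1.449 in)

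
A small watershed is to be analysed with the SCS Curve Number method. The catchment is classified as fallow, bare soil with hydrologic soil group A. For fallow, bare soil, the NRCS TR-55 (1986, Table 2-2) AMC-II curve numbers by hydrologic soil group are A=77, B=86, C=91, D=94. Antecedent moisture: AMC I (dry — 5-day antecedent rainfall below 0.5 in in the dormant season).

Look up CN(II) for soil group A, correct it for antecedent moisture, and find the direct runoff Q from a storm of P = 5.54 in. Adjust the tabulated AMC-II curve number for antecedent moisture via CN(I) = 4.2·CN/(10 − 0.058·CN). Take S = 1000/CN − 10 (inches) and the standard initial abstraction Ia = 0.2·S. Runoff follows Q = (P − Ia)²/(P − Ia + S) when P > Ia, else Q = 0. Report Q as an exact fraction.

NRCS table: fallow, bare soil, soil group A → CN(II) = 77
Dry (AMC I): CN(I) = 4.2·77/(10 − 0.058·77) = (1617/5)/(2767/500) = 161700/2767 ≈ 58.439
Max retention: S = 1000/(161700/2767) − 10 = 11500/1617 in (≈ 7.112 in)
Initial abstraction Ia = S/5 = (11500/1617)/5 = 2300/1617 ≈ 1.422 in
P − Ia = 5.540 − 1.422 = 332909/80850 ≈ 4.118 in (> 0, runoff occurs)
Q = (332909/80850)²/((332909/80850) + 11500/1617) = (110828402281/6536722500)/(907909/80850) = 110828402281/73404442650 in ≈ 1.510 in

Q = 110828402281/73404442650 in ≈ 1.510 in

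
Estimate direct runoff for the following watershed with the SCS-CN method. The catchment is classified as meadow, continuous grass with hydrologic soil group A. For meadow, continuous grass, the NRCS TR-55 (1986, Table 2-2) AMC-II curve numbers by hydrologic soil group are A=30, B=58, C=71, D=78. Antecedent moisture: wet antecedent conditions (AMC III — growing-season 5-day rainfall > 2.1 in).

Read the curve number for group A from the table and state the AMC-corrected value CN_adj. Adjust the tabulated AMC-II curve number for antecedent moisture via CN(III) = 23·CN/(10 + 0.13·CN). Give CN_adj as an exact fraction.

CN_adj = 6900/139 ≈ 49.640

NRCS table: meadow, continuous grass, soil group A → CN(II) = 30
Wet (AMC III): CN(III) = 23·30/(10 + 0.13·30) = 690/(139/10) = 6900/139 ≈ 49.640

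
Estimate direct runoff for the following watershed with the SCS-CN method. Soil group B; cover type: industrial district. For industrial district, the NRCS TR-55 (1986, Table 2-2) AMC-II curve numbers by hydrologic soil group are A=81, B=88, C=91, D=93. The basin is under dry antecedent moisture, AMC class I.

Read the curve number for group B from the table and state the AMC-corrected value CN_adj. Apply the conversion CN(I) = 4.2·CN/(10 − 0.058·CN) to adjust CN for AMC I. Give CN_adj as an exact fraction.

CN_adj = 3850/51 ≈ 75.490

NRCS table: industrial district, soil group B → CN(II) = 88
Dry (AMC I): CN(I) = 4.2·88/(10 − 0.058·88) = (1848/5)/(612/125) = 3850/51 ≈ 75.490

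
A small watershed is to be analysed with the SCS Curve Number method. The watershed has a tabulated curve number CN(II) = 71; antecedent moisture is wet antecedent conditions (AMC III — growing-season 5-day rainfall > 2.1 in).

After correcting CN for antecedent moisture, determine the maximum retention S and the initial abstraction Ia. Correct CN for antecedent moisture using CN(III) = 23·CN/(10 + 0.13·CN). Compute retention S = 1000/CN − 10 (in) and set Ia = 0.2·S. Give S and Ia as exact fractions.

Wet (AMC III): CN(III) = 23·71/(10 + 0.13·71) = 1633/(1923/100) = 163300/1923 ≈ 84.919
Max retention: S = 1000/(163300/1923) − 10 = 2900/1633 in (≈ 1.776 in)
Ia = 0.2S: 0.2·1.776 = 0.355 in (exactly 580/1633)

S = 2900/1633 in ≈ 1.776 in; Ia = 580/1633 in ≈ 0.355 in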